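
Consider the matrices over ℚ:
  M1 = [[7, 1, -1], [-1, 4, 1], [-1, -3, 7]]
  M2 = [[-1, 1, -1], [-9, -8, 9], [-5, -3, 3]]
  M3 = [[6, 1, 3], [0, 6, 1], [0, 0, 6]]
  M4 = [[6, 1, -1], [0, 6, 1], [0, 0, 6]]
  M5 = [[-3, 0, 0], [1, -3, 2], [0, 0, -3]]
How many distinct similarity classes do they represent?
3 classes: {M1, M3, M4}, {M2}, {M5}

Characteristic polynomials: χ_{M1} = (x - 6)^3, χ_{M2} = (x + 2)^3, χ_{M3} = (x - 6)^3, χ_{M4} = (x - 6)^3, χ_{M5} = (x + 3)^3.

{M1, M3, M4}: invariant factors (x - 6)^3.

{M2}: invariant factors (x + 2)^3.

{M5}: invariant factors x + 3, (x + 3)^2.

Matrices are similar if and only if their invariant-factor lists agree; the partition into similarity classes is {M1, M3, M4}, {M2}, {M5}.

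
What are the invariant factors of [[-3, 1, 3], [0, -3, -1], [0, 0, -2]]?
The Jordan structure of A has elementary divisors (x + 3)^2, (x + 2). Arranging the block sizes at each eigenvalue in decreasing order and taking row products gives the invariant factors.

Invariant factors (smallest first, each dividing the next): (x + 2)(x + 3)^2.

Check: the last factor (x + 2)(x + 3)^2 is the minimal polynomial, and the product (x + 2)(x + 3)^2 is the characteristic polynomial.

(x + 2)(x + 3)^2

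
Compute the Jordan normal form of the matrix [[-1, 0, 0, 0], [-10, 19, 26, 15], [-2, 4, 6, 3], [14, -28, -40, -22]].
J = [[-1, 0, 0, 0], [0, -1, 0, 0], [0, 0, 2, 1], [0, 0, 0, 2]]

The characteristic polynomial is det(xI - A) = (x - 2)^2(x + 1)^2, so the eigenvalues are -1 (algebraic multiplicity 2), 2 (algebraic multiplicity 2).

For λ = -1: rank(A + I) = 2. The eigenspace has dimension 4 - 2 = 2, so there are 2 Jordan blocks; the rank sequence gives block sizes [1, 1].

For λ = 2: rank(A - 2I) = 3, rank((A - 2I)^2) = 2. The eigenspace has dimension 4 - 3 = 1, so there is 1 Jordan block; the rank sequence gives block sizes [2].

Assembling the blocks gives the Jordan form J above.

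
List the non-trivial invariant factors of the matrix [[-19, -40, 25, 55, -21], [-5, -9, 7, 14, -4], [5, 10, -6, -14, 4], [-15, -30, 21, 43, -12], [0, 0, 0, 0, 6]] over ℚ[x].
x - 1, (x - 6)^2(x - 1)^2

The Jordan structure of A has elementary divisors (x - 1)^2, (x - 1), (x - 6)^2. Arranging the block sizes at each eigenvalue in decreasing order and taking row products gives the invariant factors.

Invariant factors (smallest first, each dividing the next): x - 1, (x - 6)^2(x - 1)^2.

Check: the last factor (x - 6)^2(x - 1)^2 is the minimal polynomial, and the product (x - 6)^2(x - 1)^3 is the characteristic polynomial.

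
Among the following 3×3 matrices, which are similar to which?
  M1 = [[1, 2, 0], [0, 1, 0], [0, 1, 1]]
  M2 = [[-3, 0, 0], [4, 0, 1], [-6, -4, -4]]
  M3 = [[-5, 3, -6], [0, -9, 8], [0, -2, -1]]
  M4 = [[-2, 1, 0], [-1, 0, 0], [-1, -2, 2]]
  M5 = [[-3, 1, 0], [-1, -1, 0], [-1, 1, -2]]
5 classes: {M1}, {M2}, {M3}, {M4}, {M5}

Characteristic polynomials: χ_{M1} = (x - 1)^3, χ_{M2} = (x + 2)^2(x + 3), χ_{M3} = (x + 5)^3, χ_{M4} = (x - 2)(x + 1)^2, χ_{M5} = (x + 2)^3.

{M1}: invariant factors x - 1, (x - 1)^2.

{M2}: invariant factors (x + 2)^2(x + 3).

{M3}: invariant factors x + 5, (x + 5)^2.

{M4}: invariant factors (x - 2)(x + 1)^2.

{M5}: invariant factors x + 2, (x + 2)^2.

Matrices are similar if and only if their invariant-factor lists agree; the partition into similarity classes is {M1}, {M2}, {M3}, {M4}, {M5}.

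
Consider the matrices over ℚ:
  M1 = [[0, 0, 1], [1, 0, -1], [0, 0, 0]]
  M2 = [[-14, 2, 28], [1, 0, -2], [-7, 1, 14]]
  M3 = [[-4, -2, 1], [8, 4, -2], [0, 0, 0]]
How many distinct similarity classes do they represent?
2 classes: {M1, M2}, {M3}

Characteristic polynomials: χ_{M1} = x^3, χ_{M2} = x^3, χ_{M3} = x^3.

{M1, M2}: invariant factors x^3.

{M3}: invariant factors x, x^2.

Matrices are similar if and only if their invariant-factor lists agree; the partition into similarity classes is {M1, M2}, {M3}.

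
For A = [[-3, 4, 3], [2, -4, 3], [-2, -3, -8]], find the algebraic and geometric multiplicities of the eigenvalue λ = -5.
algebraic multiplicity 3, geometric multiplicity 1

The characteristic polynomial is (x + 5)^3, so the factor x + 5 appears with exponent 3: the algebraic multiplicity is 3.

rank(A + 5I) = 2, so the eigenspace has dimension 3 - 2 = 1: the geometric multiplicity is 1.

Since 1 < 3, A is not diagonalizable.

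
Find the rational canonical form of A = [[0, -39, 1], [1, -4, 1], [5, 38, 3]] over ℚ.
The invariant factors of A (the non-unit diagonal entries of the Smith normal form of xI - A over ℚ[x]) are (x - 2)^2(x + 5), each dividing the next. The characteristic polynomial is their product, (x - 2)^2(x + 5).

The rational canonical form is the block-diagonal matrix of companion matrices C(f_i):
R = [[0, 0, -20], [1, 0, 16], [0, 1, -1]].

R = [[0, 0, -20], [1, 0, 16], [0, 1, -1]]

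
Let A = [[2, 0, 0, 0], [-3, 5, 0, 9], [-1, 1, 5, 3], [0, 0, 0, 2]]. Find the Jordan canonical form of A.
J = [[2, 0, 0, 0], [0, 2, 0, 0], [0, 0, 5, 1], [0, 0, 0, 5]]

The characteristic polynomial is det(xI - A) = (x - 5)^2(x - 2)^2, so the eigenvalues are 2 (algebraic multiplicity 2), 5 (algebraic multiplicity 2).

For λ = 2: rank(A - 2I) = 2. The eigenspace has dimension 4 - 2 = 2, so there are 2 Jordan blocks; the rank sequence gives block sizes [1, 1].

For λ = 5: rank(A - 5I) = 3, rank((A - 5I)^2) = 2. The eigenspace has dimension 4 - 3 = 1, so there is 1 Jordan block; the rank sequence gives block sizes [2].

Assembling the blocks gives the Jordan form J above.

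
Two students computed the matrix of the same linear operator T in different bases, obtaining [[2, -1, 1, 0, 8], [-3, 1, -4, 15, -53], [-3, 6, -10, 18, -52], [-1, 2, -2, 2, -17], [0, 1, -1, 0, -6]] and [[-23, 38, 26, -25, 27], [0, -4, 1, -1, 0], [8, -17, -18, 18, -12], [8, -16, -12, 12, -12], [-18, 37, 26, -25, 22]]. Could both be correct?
Two matrices over a field are similar if and only if they have the same invariant factors.

Both A and B have characteristic polynomial (x - 2)^2(x + 5)^3 and minimal polynomial (x - 2)^2(x + 5)^3. Computing further, both have invariant factors (x - 2)^2(x + 5)^3. Hence A and B are similar.

Yes.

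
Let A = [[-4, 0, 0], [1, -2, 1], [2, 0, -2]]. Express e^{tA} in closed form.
A has Jordan form J = [[-4, 0, 0], [0, -2, 1], [0, 0, -2]] with A = PJP^{-1}, so e^{tA} = P e^{tJ} P^{-1}.

For a Jordan block J_k(λ), e^{tJ_k(λ)} = e^{λt} · (I + tN + t^2 N^2/2! + ... + t^{k-1} N^{k-1}/(k-1)!) where N is the nilpotent superdiagonal part.

Assembling the blocks and conjugating back gives the entries of e^{tA} as shown above.

e^{tA} = [[e^{-4*t}, 0, 0], [t*e^{-2*t}, e^{-2*t}, t*e^{-2*t}], [(e^{2*t} - 1)*e^{-4*t}, 0, e^{-2*t}]]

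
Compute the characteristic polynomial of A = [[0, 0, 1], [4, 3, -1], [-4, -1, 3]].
χ_A(x) = (x - 2)^3

xI - A = [[x, 0, -1], [-4, x - 3, 1], [4, 1, x - 3]].

Expanding det(xI - A) along the first row:
det(xI - A) = + (x)·det([[x - 3, 1], [1, x - 3]]) - (0)·det([[-4, 1], [4, x - 3]]) + (-1)·det([[-4, x - 3], [4, 1]]).

Evaluating gives χ_A(x) = x^3 - 6x^2 + 12x - 8 = (x - 2)^3.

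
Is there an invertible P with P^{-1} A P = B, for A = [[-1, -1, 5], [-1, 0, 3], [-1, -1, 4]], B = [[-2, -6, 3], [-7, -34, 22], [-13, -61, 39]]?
Two matrices over a field are similar if and only if they have the same invariant factors.

Both A and B have characteristic polynomial (x - 1)^3 and minimal polynomial (x - 1)^3. Computing further, both have invariant factors (x - 1)^3. Hence A and B are similar.

Yes.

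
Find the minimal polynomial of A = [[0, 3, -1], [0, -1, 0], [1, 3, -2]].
m_A(x) = (x + 1)^2

The characteristic polynomial factors as (x + 1)^3. The minimal polynomial is ∏(x - λ)^{k_λ} where k_λ is the size of the largest Jordan block at λ.

For λ = -1: rank(A + I) = 1, and the largest Jordan block has size 2 (the smallest k with rank((A + I)^k) = rank((A + I)^(k+1))).

So m_A(x) = (x + 1)^2.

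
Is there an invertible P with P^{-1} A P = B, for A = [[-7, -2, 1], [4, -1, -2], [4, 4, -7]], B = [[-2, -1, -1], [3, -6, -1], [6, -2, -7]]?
Two matrices over a field are similar if and only if they have the same invariant factors.

Both A and B have characteristic polynomial (x + 5)^3 and minimal polynomial (x + 5)^2. Computing further, both have invariant factors x + 5, (x + 5)^2. Hence A and B are similar.

Yes.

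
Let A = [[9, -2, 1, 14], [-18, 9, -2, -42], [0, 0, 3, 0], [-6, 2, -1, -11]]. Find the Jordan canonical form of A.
The characteristic polynomial is det(xI - A) = (x - 3)^3(x - 1), so the eigenvalues are 1 (algebraic multiplicity 1), 3 (algebraic multiplicity 3).

For λ = 1: algebraic multiplicity 1 gives one 1×1 block.

For λ = 3: rank(A - 3I) = 2, rank((A - 3I)^2) = 1. The eigenspace has dimension 4 - 2 = 2, so there are 2 Jordan blocks; the rank sequence gives block sizes [2, 1].

Assembling the blocks gives the Jordan form J above.

J = [[1, 0, 0, 0], [0, 3, 1, 0], [0, 0, 3, 0], [0, 0, 0, 3]]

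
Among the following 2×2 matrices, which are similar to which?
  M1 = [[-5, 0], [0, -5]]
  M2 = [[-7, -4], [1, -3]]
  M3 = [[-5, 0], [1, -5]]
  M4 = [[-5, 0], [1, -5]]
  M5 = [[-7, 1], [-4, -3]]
2 classes: {M1}, {M2, M3, M4, M5}

Characteristic polynomials: χ_{M1} = (x + 5)^2, χ_{M2} = (x + 5)^2, χ_{M3} = (x + 5)^2, χ_{M4} = (x + 5)^2, χ_{M5} = (x + 5)^2.

{M1}: invariant factors x + 5, x + 5.

{M2, M3, M4, M5}: invariant factors (x + 5)^2.

Matrices are similar if and only if their invariant-factor lists agree; the partition into similarity classes is {M1}, {M2, M3, M4, M5}.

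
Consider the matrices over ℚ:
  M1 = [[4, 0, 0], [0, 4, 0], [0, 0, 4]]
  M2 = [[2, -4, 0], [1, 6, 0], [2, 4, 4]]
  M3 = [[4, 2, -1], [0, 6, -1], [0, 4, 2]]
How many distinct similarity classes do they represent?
Characteristic polynomials: χ_{M1} = (x - 4)^3, χ_{M2} = (x - 4)^3, χ_{M3} = (x - 4)^3.

{M1}: invariant factors x - 4, x - 4, x - 4.

{M2, M3}: invariant factors x - 4, (x - 4)^2.

Matrices are similar if and only if their invariant-factor lists agree; the partition into similarity classes is {M1}, {M2, M3}.

2 classes: {M1}, {M2, M3}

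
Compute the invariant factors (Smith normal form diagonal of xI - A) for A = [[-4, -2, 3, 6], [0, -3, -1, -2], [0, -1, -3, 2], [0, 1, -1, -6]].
The Jordan structure of A has elementary divisors (x + 4)^3, (x + 4). Arranging the block sizes at each eigenvalue in decreasing order and taking row products gives the invariant factors.

Invariant factors (smallest first, each dividing the next): x + 4, (x + 4)^3.

Check: the last factor (x + 4)^3 is the minimal polynomial, and the product (x + 4)^4 is the characteristic polynomial.

x + 4, (x + 4)^3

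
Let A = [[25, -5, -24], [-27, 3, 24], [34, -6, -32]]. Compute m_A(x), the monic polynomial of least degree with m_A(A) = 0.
m_A(x) = x(x + 2)^2

The characteristic polynomial factors as x(x + 2)^2. The minimal polynomial is ∏(x - λ)^{k_λ} where k_λ is the size of the largest Jordan block at λ.

For λ = -2: rank(A + 2I) = 2, and the largest Jordan block has size 2 (the smallest k with rank((A + 2I)^k) = rank((A + 2I)^(k+1))).
For λ = 0: rank(A) = 2, and the largest Jordan block has size 1 (the smallest k with rank(A^k) = rank(A^(k+1))).

So m_A(x) = x(x + 2)^2.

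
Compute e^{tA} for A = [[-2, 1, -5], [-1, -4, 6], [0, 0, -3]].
A has Jordan form J = [[-3, 1, 0], [0, -3, 1], [0, 0, -3]] with A = PJP^{-1}, so e^{tA} = P e^{tJ} P^{-1}.

For a Jordan block J_k(λ), e^{tJ_k(λ)} = e^{λt} · (I + tN + t^2 N^2/2! + ... + t^{k-1} N^{k-1}/(k-1)!) where N is the nilpotent superdiagonal part.

Assembling the blocks and conjugating back gives the entries of e^{tA} as shown above.

e^{tA} = [[(t + 1)*e^{-3*t}, t*e^{-3*t}, t*(t - 10)*e^{-3*t}/2], [-t*e^{-3*t}, (1 - t)*e^{-3*t}, t*(12 - t)*e^{-3*t}/2], [0, 0, e^{-3*t}]]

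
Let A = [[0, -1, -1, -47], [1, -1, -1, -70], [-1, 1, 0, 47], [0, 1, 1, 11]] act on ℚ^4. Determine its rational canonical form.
The invariant factors of A (the non-unit diagonal entries of the Smith normal form of xI - A over ℚ[x]) are (x - 6)^2(x + 1)^2, each dividing the next. The characteristic polynomial is their product, (x - 6)^2(x + 1)^2.

The rational canonical form is the block-diagonal matrix of companion matrices C(f_i):
R = [[0, 0, 0, -36], [1, 0, 0, -60], [0, 1, 0, -13], [0, 0, 1, 10]].

R = [[0, 0, 0, -36], [1, 0, 0, -60], [0, 1, 0, -13], [0, 0, 1, 10]]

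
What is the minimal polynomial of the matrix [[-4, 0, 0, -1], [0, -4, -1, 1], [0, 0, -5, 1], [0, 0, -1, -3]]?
The characteristic polynomial factors as (x + 4)^4. The minimal polynomial is ∏(x - λ)^{k_λ} where k_λ is the size of the largest Jordan block at λ.

For λ = -4: rank(A + 4I) = 2, and the largest Jordan block has size 3 (the smallest k with rank((A + 4I)^k) = rank((A + 4I)^(k+1))).

So m_A(x) = (x + 4)^3.

m_A(x) = (x + 4)^3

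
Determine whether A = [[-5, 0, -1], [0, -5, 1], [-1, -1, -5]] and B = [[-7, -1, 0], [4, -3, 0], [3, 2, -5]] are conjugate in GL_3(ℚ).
Two matrices over a field are similar if and only if they have the same invariant factors.

Both A and B have characteristic polynomial (x + 5)^3 and minimal polynomial (x + 5)^3. Computing further, both have invariant factors (x + 5)^3. Hence A and B are similar.

Yes.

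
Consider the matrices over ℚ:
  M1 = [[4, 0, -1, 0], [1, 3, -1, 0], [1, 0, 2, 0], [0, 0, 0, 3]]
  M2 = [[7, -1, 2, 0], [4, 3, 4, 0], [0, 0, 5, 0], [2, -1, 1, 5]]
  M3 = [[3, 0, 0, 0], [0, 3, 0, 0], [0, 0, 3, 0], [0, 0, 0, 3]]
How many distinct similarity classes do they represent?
3 classes: {M1}, {M2}, {M3}

Characteristic polynomials: χ_{M1} = (x - 3)^4, χ_{M2} = (x - 5)^4, χ_{M3} = (x - 3)^4.

{M1}: invariant factors x - 3, x - 3, (x - 3)^2.

{M2}: invariant factors (x - 5)^2, (x - 5)^2.

{M3}: invariant factors x - 3, x - 3, x - 3, x - 3.

Matrices are similar if and only if their invariant-factor lists agree; the partition into similarity classes is {M1}, {M2}, {M3}.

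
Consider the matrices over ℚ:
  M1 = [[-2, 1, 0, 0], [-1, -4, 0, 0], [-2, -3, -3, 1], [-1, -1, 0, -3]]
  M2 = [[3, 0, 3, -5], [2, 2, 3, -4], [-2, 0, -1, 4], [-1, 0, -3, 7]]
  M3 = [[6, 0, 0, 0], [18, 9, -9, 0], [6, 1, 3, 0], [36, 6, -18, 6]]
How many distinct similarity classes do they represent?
Characteristic polynomials: χ_{M1} = (x + 3)^4, χ_{M2} = (x - 5)(x - 2)^3, χ_{M3} = (x - 6)^4.

{M1}: invariant factors (x + 3)^2, (x + 3)^2.

{M2}: invariant factors x - 2, (x - 5)(x - 2)^2.

{M3}: invariant factors x - 6, x - 6, (x - 6)^2.

Matrices are similar if and only if their invariant-factor lists agree; the partition into similarity classes is {M1}, {M2}, {M3}.

3 classes: {M1}, {M2}, {M3}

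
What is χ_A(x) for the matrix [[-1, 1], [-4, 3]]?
xI - A = [[x + 1, -1], [4, x - 3]].

Expanding det(xI - A) along the first row:
det(xI - A) = + (x + 1)·det([[x - 3]]) - (-1)·det([[4]]).

Evaluating gives χ_A(x) = x^2 - 2x + 1 = (x - 1)^2.

χ_A(x) = (x - 1)^2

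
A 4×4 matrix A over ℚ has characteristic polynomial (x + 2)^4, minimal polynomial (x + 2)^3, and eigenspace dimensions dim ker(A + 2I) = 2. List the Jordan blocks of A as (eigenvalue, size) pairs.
Jordan blocks: (-2, 3), (-2, 1)

λ = -2: algebraic multiplicity 4 (exponent in χ_A), largest block size 3 (exponent in m_A), 2 blocks (geometric multiplicity). These force block sizes [3, 1].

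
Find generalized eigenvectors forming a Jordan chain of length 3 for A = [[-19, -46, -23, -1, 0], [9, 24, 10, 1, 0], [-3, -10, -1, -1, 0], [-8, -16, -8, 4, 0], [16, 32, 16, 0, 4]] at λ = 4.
v_1 = [[2, 0, -2, 1, 0]]^T, v_2 = [[-1, -1, 3, 0, 0]]^T, v_3 = [[0, 1, -2, 0, 0]]^T

We seek v_1 ∈ ker((A - 4I)^3) \ ker((A - 4I)^2), then set v_{i+1} = (A - 4I) v_i.

One such chain is v_1 = [[2, 0, -2, 1, 0]]^T, v_2 = [[-1, -1, 3, 0, 0]]^T, v_3 = [[0, 1, -2, 0, 0]]^T. Check: (A - 4I) v_3 = [[0, 0, 0, 0, 0]]^T = 0.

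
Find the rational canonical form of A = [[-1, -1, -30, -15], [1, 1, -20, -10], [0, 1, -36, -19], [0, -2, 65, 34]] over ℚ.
R = [[0, 0, 0, -25], [1, 0, 0, -10], [0, 1, 0, -11], [0, 0, 1, -2]]

The invariant factors of A (the non-unit diagonal entries of the Smith normal form of xI - A over ℚ[x]) are (x^2 + x + 5)^2, each dividing the next. The characteristic polynomial is their product, (x^2 + x + 5)^2.

The rational canonical form is the block-diagonal matrix of companion matrices C(f_i):
R = [[0, 0, 0, -25], [1, 0, 0, -10], [0, 1, 0, -11], [0, 0, 1, -2]].

Note the characteristic polynomial does not split into linear factors over ℚ, so A has no Jordan form over ℚ; the rational canonical form exists over any field.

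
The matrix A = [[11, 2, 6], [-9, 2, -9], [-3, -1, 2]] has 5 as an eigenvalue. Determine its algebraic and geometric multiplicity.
The characteristic polynomial is (x - 5)^3, so the factor x - 5 appears with exponent 3: the algebraic multiplicity is 3.

rank(A - 5I) = 1, so the eigenspace has dimension 3 - 1 = 2: the geometric multiplicity is 2.

Since 2 < 3, A is not diagonalizable.

algebraic multiplicity 3, geometric multiplicity 2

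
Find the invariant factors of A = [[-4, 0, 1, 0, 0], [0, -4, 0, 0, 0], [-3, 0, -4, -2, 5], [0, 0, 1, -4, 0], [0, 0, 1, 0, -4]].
x + 4, x + 4, (x + 4)^3

The Jordan structure of A has elementary divisors (x + 4)^3, (x + 4), (x + 4). Arranging the block sizes at each eigenvalue in decreasing order and taking row products gives the invariant factors.

Invariant factors (smallest first, each dividing the next): x + 4, x + 4, (x + 4)^3.

Check: the last factor (x + 4)^3 is the minimal polynomial, and the product (x + 4)^5 is the characteristic polynomial.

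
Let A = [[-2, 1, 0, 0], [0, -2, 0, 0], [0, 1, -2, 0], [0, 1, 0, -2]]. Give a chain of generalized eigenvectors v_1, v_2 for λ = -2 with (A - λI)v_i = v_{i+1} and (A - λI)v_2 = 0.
v_1 = [[0, 1, 0, 0]]^T, v_2 = [[1, 0, 1, 1]]^T

We seek v_1 ∈ ker((A + 2I)^2) \ ker(A + 2I), then set v_{i+1} = (A + 2I) v_i.

One such chain is v_1 = [[0, 1, 0, 0]]^T, v_2 = [[1, 0, 1, 1]]^T. Check: (A + 2I) v_2 = [[0, 0, 0, 0]]^T = 0.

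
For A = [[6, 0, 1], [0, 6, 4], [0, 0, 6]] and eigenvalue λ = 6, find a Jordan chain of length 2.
v_1 = [[-1, -2, 1]]^T, v_2 = [[1, 4, 0]]^T

We seek v_1 ∈ ker((A - 6I)^2) \ ker(A - 6I), then set v_{i+1} = (A - 6I) v_i.

One such chain is v_1 = [[-1, -2, 1]]^T, v_2 = [[1, 4, 0]]^T. Check: (A - 6I) v_2 = [[0, 0, 0]]^T = 0.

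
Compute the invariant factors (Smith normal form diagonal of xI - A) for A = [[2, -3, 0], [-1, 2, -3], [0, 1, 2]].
(x - 2)^3

The Jordan structure of A has elementary divisors (x - 2)^3. Arranging the block sizes at each eigenvalue in decreasing order and taking row products gives the invariant factors.

Invariant factors (smallest first, each dividing the next): (x - 2)^3.

Check: the last factor (x - 2)^3 is the minimal polynomial, and the product (x - 2)^3 is the characteristic polynomial.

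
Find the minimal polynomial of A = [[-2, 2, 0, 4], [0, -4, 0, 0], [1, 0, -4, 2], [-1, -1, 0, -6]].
m_A(x) = (x + 4)^2

The characteristic polynomial factors as (x + 4)^4. The minimal polynomial is ∏(x - λ)^{k_λ} where k_λ is the size of the largest Jordan block at λ.

For λ = -4: rank(A + 4I) = 2, and the largest Jordan block has size 2 (the smallest k with rank((A + 4I)^k) = rank((A + 4I)^(k+1))).

So m_A(x) = (x + 4)^2.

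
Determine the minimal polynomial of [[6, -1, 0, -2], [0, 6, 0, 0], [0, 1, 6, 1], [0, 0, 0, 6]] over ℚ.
m_A(x) = (x - 6)^2

The characteristic polynomial factors as (x - 6)^4. The minimal polynomial is ∏(x - λ)^{k_λ} where k_λ is the size of the largest Jordan block at λ.

For λ = 6: rank(A - 6I) = 2, and the largest Jordan block has size 2 (the smallest k with rank((A - 6I)^k) = rank((A - 6I)^(k+1))).

So m_A(x) = (x - 6)^2.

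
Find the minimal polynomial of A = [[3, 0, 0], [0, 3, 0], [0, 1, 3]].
m_A(x) = (x - 3)^2

The characteristic polynomial factors as (x - 3)^3. The minimal polynomial is ∏(x - λ)^{k_λ} where k_λ is the size of the largest Jordan block at λ.

For λ = 3: rank(A - 3I) = 1, and the largest Jordan block has size 2 (the smallest k with rank((A - 3I)^k) = rank((A - 3I)^(k+1))).

So m_A(x) = (x - 3)^2.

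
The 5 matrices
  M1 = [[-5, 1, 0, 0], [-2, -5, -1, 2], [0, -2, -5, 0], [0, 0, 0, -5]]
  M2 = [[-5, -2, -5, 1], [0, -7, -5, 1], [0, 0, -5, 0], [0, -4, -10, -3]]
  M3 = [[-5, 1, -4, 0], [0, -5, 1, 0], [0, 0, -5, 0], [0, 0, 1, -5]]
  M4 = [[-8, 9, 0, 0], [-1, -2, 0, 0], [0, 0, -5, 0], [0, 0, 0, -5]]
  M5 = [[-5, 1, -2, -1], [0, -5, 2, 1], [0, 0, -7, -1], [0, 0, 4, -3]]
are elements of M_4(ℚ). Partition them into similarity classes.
Characteristic polynomials: χ_{M1} = (x + 5)^4, χ_{M2} = (x + 5)^4, χ_{M3} = (x + 5)^4, χ_{M4} = (x + 5)^4, χ_{M5} = (x + 5)^4.

{M1, M3, M5}: invariant factors x + 5, (x + 5)^3.

{M2, M4}: invariant factors x + 5, x + 5, (x + 5)^2.

Matrices are similar if and only if their invariant-factor lists agree; the partition into similarity classes is {M1, M3, M5}, {M2, M4}.

2 classes: {M1, M3, M5}, {M2, M4}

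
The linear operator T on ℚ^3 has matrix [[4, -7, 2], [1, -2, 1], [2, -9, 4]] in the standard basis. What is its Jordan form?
J = [[2, 1, 0], [0, 2, 1], [0, 0, 2]]

The characteristic polynomial is det(xI - A) = (x - 2)^3, so the eigenvalues are 2 (algebraic multiplicity 3).

For λ = 2: rank(A - 2I) = 2, rank((A - 2I)^2) = 1, rank((A - 2I)^3) = 0. The eigenspace has dimension 3 - 2 = 1, so there is 1 Jordan block; the rank sequence gives block sizes [3].

Assembling the blocks gives the Jordan form J above.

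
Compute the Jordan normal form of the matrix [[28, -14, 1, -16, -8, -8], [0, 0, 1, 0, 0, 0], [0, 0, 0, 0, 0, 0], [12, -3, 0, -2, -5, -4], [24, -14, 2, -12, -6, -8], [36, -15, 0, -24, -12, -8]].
The characteristic polynomial is det(xI - A) = x^3(x - 4)^3, so the eigenvalues are 0 (algebraic multiplicity 3), 4 (algebraic multiplicity 3).

For λ = 0: rank(A) = 5, rank(A^2) = 4, rank(A^3) = 3. The eigenspace has dimension 6 - 5 = 1, so there is 1 Jordan block; the rank sequence gives block sizes [3].

For λ = 4: rank(A - 4I) = 4, rank((A - 4I)^2) = 3. The eigenspace has dimension 6 - 4 = 2, so there are 2 Jordan blocks; the rank sequence gives block sizes [2, 1].

Assembling the blocks gives the Jordan form J above.

J = [[0, 1, 0, 0, 0, 0], [0, 0, 1, 0, 0, 0], [0, 0, 0, 0, 0, 0], [0, 0, 0, 4, 1, 0], [0, 0, 0, 0, 4, 0], [0, 0, 0, 0, 0, 4]]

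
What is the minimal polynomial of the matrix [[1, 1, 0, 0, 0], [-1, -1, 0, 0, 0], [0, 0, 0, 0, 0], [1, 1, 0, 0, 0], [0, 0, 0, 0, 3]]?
The characteristic polynomial factors as x^4(x - 3). The minimal polynomial is ∏(x - λ)^{k_λ} where k_λ is the size of the largest Jordan block at λ.

For λ = 0: rank(A) = 2, and the largest Jordan block has size 2 (the smallest k with rank(A^k) = rank(A^(k+1))).
For λ = 3: rank(A - 3I) = 4, and the largest Jordan block has size 1 (the smallest k with rank((A - 3I)^k) = rank((A - 3I)^(k+1))).

So m_A(x) = x^2(x - 3).

m_A(x) = x^2(x - 3)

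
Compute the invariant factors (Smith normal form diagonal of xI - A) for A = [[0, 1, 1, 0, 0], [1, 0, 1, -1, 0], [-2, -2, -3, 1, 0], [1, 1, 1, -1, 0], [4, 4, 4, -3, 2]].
x + 1, (x - 2)(x + 1)^3

The Jordan structure of A has elementary divisors (x + 1)^3, (x + 1), (x - 2). Arranging the block sizes at each eigenvalue in decreasing order and taking row products gives the invariant factors.

Invariant factors (smallest first, each dividing the next): x + 1, (x - 2)(x + 1)^3.

Check: the last factor (x - 2)(x + 1)^3 is the minimal polynomial, and the product (x - 2)(x + 1)^4 is the characteristic polynomial.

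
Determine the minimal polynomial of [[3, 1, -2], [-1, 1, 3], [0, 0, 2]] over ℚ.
The characteristic polynomial factors as (x - 2)^3. The minimal polynomial is ∏(x - λ)^{k_λ} where k_λ is the size of the largest Jordan block at λ.

For λ = 2: rank(A - 2I) = 2, and the largest Jordan block has size 3 (the smallest k with rank((A - 2I)^k) = rank((A - 2I)^(k+1))).

So m_A(x) = (x - 2)^3.

m_A(x) = (x - 2)^3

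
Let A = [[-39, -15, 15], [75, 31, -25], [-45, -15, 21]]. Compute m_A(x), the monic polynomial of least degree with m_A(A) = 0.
m_A(x) = (x - 6)(x - 1)

The characteristic polynomial factors as (x - 6)^2(x - 1). The minimal polynomial is ∏(x - λ)^{k_λ} where k_λ is the size of the largest Jordan block at λ.

For λ = 1: rank(A - I) = 2, and the largest Jordan block has size 1 (the smallest k with rank((A - I)^k) = rank((A - I)^(k+1))).
For λ = 6: rank(A - 6I) = 1, and the largest Jordan block has size 1 (the smallest k with rank((A - 6I)^k) = rank((A - 6I)^(k+1))).

So m_A(x) = (x - 6)(x - 1).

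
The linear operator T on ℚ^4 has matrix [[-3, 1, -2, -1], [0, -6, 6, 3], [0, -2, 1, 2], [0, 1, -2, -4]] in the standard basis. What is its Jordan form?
The characteristic polynomial is det(xI - A) = (x + 3)^4, so the eigenvalues are -3 (algebraic multiplicity 4).

For λ = -3: rank(A + 3I) = 1, rank((A + 3I)^2) = 0. The eigenspace has dimension 4 - 1 = 3, so there are 3 Jordan blocks; the rank sequence gives block sizes [2, 1, 1].

Assembling the blocks gives the Jordan form J above.

J = [[-3, 1, 0, 0], [0, -3, 0, 0], [0, 0, -3, 0], [0, 0, 0, -3]]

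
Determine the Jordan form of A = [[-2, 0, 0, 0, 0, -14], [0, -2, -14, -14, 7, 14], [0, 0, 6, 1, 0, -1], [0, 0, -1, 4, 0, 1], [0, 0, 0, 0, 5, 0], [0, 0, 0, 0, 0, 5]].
J = [[-2, 0, 0, 0, 0, 0], [0, -2, 0, 0, 0, 0], [0, 0, 5, 1, 0, 0], [0, 0, 0, 5, 0, 0], [0, 0, 0, 0, 5, 0], [0, 0, 0, 0, 0, 5]]

The characteristic polynomial is det(xI - A) = (x - 5)^4(x + 2)^2, so the eigenvalues are -2 (algebraic multiplicity 2), 5 (algebraic multiplicity 4).

For λ = -2: rank(A + 2I) = 4. The eigenspace has dimension 6 - 4 = 2, so there are 2 Jordan blocks; the rank sequence gives block sizes [1, 1].

For λ = 5: rank(A - 5I) = 3, rank((A - 5I)^2) = 2. The eigenspace has dimension 6 - 3 = 3, so there are 3 Jordan blocks; the rank sequence gives block sizes [2, 1, 1].

Assembling the blocks gives the Jordan form J above.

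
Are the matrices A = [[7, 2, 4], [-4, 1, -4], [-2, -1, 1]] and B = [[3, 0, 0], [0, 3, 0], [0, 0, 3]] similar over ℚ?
No.

Both have characteristic polynomial (x - 3)^3, but the minimal polynomial of A is (x - 3)^2 while the minimal polynomial of B is x - 3. The minimal polynomial is a similarity invariant, so A and B are not similar.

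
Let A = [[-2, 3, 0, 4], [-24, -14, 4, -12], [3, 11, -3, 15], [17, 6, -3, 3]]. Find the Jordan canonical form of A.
J = [[-4, 1, 0, 0], [0, -4, 0, 0], [0, 0, -4, 1], [0, 0, 0, -4]]

The characteristic polynomial is det(xI - A) = (x + 4)^4, so the eigenvalues are -4 (algebraic multiplicity 4).

For λ = -4: rank(A + 4I) = 2, rank((A + 4I)^2) = 0. The eigenspace has dimension 4 - 2 = 2, so there are 2 Jordan blocks; the rank sequence gives block sizes [2, 2].

Assembling the blocks gives the Jordan form J above.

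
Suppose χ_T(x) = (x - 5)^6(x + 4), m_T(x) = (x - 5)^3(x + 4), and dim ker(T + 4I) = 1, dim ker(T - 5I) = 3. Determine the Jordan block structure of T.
Jordan blocks: (-4, 1), (5, 3), (5, 2), (5, 1)

λ = -4: algebraic multiplicity 1 (exponent in χ_T), largest block size 1 (exponent in m_T), 1 block (geometric multiplicity). This forces block sizes [1].
λ = 5: algebraic multiplicity 6 (exponent in χ_T), largest block size 3 (exponent in m_T), 3 blocks (geometric multiplicity). These force block sizes [3, 2, 1].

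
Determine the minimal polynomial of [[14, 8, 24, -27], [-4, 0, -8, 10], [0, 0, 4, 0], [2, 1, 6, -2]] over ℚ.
m_A(x) = (x - 4)^3

The characteristic polynomial factors as (x - 4)^4. The minimal polynomial is ∏(x - λ)^{k_λ} where k_λ is the size of the largest Jordan block at λ.

For λ = 4: rank(A - 4I) = 2, and the largest Jordan block has size 3 (the smallest k with rank((A - 4I)^k) = rank((A - 4I)^(k+1))).

So m_A(x) = (x - 4)^3.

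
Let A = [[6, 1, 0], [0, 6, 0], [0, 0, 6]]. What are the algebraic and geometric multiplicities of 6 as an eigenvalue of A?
The characteristic polynomial is (x - 6)^3, so the factor x - 6 appears with exponent 3: the algebraic multiplicity is 3.

rank(A - 6I) = 1, so the eigenspace has dimension 3 - 1 = 2: the geometric multiplicity is 2.

Since 2 < 3, A is not diagonalizable.

algebraic multiplicity 3, geometric multiplicity 2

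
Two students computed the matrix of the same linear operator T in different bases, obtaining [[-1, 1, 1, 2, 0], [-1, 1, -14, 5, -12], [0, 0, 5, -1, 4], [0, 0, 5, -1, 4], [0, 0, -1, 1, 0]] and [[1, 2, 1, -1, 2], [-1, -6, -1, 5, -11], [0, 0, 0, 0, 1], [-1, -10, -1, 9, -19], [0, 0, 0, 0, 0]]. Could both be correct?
Two matrices over a field are similar if and only if they have the same invariant factors.

Both A and B have characteristic polynomial x^4(x - 4) and minimal polynomial x^2(x - 4). Computing further, both have invariant factors x^2, x^2(x - 4). Hence A and B are similar.

Yes.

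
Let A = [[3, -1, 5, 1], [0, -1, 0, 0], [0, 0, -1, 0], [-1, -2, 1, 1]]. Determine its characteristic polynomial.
χ_A(x) = (x - 2)^2(x + 1)^2

xI - A = [[x - 3, 1, -5, -1], [0, x + 1, 0, 0], [0, 0, x + 1, 0], [1, 2, -1, x - 1]].

Expanding det(xI - A) along the first row:
det(xI - A) = + (x - 3)·det([[x + 1, 0, 0], [0, x + 1, 0], [2, -1, x - 1]]) - (1)·det([[0, 0, 0], [0, x + 1, 0], [1, -1, x - 1]]) + (-5)·det([[0, x + 1, 0], [0, 0, 0], [1, 2, x - 1]]) - (-1)·det([[0, x + 1, 0], [0, 0, x + 1], [1, 2, -1]]).

Evaluating gives χ_A(x) = x^4 - 2x^3 - 3x^2 + 4x + 4 = (x - 2)^2(x + 1)^2.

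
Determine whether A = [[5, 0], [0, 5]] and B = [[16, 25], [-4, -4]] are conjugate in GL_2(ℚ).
No.

trace(A) = 10 but trace(B) = 12. The trace is a similarity invariant, so A and B are not similar.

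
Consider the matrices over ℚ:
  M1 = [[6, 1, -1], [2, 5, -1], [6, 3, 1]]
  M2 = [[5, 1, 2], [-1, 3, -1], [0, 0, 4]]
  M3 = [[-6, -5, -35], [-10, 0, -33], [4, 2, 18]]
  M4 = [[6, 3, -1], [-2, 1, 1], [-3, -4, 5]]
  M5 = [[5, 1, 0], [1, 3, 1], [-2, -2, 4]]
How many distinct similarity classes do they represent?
Characteristic polynomials: χ_{M1} = (x - 4)^3, χ_{M2} = (x - 4)^3, χ_{M3} = (x - 4)^3, χ_{M4} = (x - 4)^3, χ_{M5} = (x - 4)^3.

{M1}: invariant factors x - 4, (x - 4)^2.

{M2, M3, M4, M5}: invariant factors (x - 4)^3.

Matrices are similar if and only if their invariant-factor lists agree; the partition into similarity classes is {M1}, {M2, M3, M4, M5}.

2 classes: {M1}, {M2, M3, M4, M5}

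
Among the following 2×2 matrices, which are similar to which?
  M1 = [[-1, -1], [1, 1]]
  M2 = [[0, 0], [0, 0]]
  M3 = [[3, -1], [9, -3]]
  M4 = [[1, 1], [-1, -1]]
2 classes: {M1, M3, M4}, {M2}

Characteristic polynomials: χ_{M1} = x^2, χ_{M2} = x^2, χ_{M3} = x^2, χ_{M4} = x^2.

{M1, M3, M4}: invariant factors x^2.

{M2}: invariant factors x, x.

Matrices are similar if and only if their invariant-factor lists agree; the partition into similarity classes is {M1, M3, M4}, {M2}.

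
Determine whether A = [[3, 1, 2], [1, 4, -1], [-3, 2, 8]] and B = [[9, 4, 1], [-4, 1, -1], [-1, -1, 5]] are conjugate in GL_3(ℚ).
Yes.

Two matrices over a field are similar if and only if they have the same invariant factors.

Both A and B have characteristic polynomial (x - 5)^3 and minimal polynomial (x - 5)^3. Computing further, both have invariant factors (x - 5)^3. Hence A and B are similar.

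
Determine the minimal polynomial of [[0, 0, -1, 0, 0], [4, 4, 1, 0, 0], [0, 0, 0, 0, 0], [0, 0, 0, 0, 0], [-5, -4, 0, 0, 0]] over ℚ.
m_A(x) = x^3(x - 4)

The characteristic polynomial factors as x^4(x - 4). The minimal polynomial is ∏(x - λ)^{k_λ} where k_λ is the size of the largest Jordan block at λ.

For λ = 0: rank(A) = 3, and the largest Jordan block has size 3 (the smallest k with rank(A^k) = rank(A^(k+1))).
For λ = 4: rank(A - 4I) = 4, and the largest Jordan block has size 1 (the smallest k with rank((A - 4I)^k) = rank((A - 4I)^(k+1))).

So m_A(x) = x^3(x - 4).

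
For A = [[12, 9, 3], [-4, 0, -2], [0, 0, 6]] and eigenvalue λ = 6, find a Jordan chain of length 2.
v_1 = [[-2, 1, 0]]^T, v_2 = [[-3, 2, 0]]^T

We seek v_1 ∈ ker((A - 6I)^2) \ ker(A - 6I), then set v_{i+1} = (A - 6I) v_i.

One such chain is v_1 = [[-2, 1, 0]]^T, v_2 = [[-3, 2, 0]]^T. Check: (A - 6I) v_2 = [[0, 0, 0]]^T = 0.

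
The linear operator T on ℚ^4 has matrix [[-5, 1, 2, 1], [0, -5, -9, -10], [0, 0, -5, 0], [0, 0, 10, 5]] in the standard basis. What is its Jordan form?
J = [[-5, 1, 0, 0], [0, -5, 1, 0], [0, 0, -5, 0], [0, 0, 0, 5]]

The characteristic polynomial is det(xI - A) = (x - 5)(x + 5)^3, so the eigenvalues are -5 (algebraic multiplicity 3), 5 (algebraic multiplicity 1).

For λ = -5: rank(A + 5I) = 3, rank((A + 5I)^2) = 2, rank((A + 5I)^3) = 1. The eigenspace has dimension 4 - 3 = 1, so there is 1 Jordan block; the rank sequence gives block sizes [3].

For λ = 5: algebraic multiplicity 1 gives one 1×1 block.

Assembling the blocks gives the Jordan form J above.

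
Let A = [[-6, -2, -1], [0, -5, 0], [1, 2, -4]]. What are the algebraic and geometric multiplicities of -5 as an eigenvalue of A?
The characteristic polynomial is (x + 5)^3, so the factor x + 5 appears with exponent 3: the algebraic multiplicity is 3.

rank(A + 5I) = 1, so the eigenspace has dimension 3 - 1 = 2: the geometric multiplicity is 2.

Since 2 < 3, A is not diagonalizable.

algebraic multiplicity 3, geometric multiplicity 2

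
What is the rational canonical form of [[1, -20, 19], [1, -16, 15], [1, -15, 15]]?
R = [[0, 0, 4], [1, 0, 15], [0, 1, 0]]

The invariant factors of A (the non-unit diagonal entries of the Smith normal form of xI - A over ℚ[x]) are (x - 4)(x^2 + 4x + 1), each dividing the next. The characteristic polynomial is their product, (x - 4)(x^2 + 4x + 1).

The rational canonical form is the block-diagonal matrix of companion matrices C(f_i):
R = [[0, 0, 4], [1, 0, 15], [0, 1, 0]].

Note the characteristic polynomial does not split into linear factors over ℚ, so A has no Jordan form over ℚ; the rational canonical form exists over any field.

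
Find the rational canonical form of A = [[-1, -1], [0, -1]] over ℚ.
The invariant factors of A (the non-unit diagonal entries of the Smith normal form of xI - A over ℚ[x]) are (x + 1)^2, each dividing the next. The characteristic polynomial is their product, (x + 1)^2.

The rational canonical form is the block-diagonal matrix of companion matrices C(f_i):
R = [[0, -1], [1, -2]].

R = [[0, -1], [1, -2]]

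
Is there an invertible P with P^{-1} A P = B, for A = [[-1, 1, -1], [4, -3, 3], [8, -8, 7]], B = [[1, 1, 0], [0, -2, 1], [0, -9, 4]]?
Two matrices over a field are similar if and only if they have the same invariant factors.

Both A and B have characteristic polynomial (x - 1)^3 and minimal polynomial (x - 1)^3. Computing further, both have invariant factors (x - 1)^3. Hence A and B are similar.

Yes.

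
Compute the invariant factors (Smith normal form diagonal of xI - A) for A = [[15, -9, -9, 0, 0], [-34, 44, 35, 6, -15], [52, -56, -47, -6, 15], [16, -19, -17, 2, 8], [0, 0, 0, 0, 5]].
The Jordan structure of A has elementary divisors (x + 3), (x - 5)^2, (x - 6)^2. Arranging the block sizes at each eigenvalue in decreasing order and taking row products gives the invariant factors.

Invariant factors (smallest first, each dividing the next): (x - 6)^2(x - 5)^2(x + 3).

Check: the last factor (x - 6)^2(x - 5)^2(x + 3) is the minimal polynomial, and the product (x - 6)^2(x - 5)^2(x + 3) is the characteristic polynomial.

(x - 6)^2(x - 5)^2(x + 3)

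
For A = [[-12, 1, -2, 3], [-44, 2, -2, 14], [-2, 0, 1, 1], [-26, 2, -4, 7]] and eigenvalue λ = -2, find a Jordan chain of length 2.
We seek v_1 ∈ ker((A + 2I)^2) \ ker(A + 2I), then set v_{i+1} = (A + 2I) v_i.

One such chain is v_1 = [[0, 1, 0, 0]]^T, v_2 = [[1, 4, 0, 2]]^T. Check: (A + 2I) v_2 = [[0, 0, 0, 0]]^T = 0.

v_1 = [[0, 1, 0, 0]]^T, v_2 = [[1, 4, 0, 2]]^T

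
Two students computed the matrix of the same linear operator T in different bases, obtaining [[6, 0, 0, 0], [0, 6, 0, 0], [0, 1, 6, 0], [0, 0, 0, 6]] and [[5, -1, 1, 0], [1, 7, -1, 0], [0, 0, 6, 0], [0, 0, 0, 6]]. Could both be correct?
Two matrices over a field are similar if and only if they have the same invariant factors.

Both A and B have characteristic polynomial (x - 6)^4 and minimal polynomial (x - 6)^2. Computing further, both have invariant factors x - 6, x - 6, (x - 6)^2. Hence A and B are similar.

Yes.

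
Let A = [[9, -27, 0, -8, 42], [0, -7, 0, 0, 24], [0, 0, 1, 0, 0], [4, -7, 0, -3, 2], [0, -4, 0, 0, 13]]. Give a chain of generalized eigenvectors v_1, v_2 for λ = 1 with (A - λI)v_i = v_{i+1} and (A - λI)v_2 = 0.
We seek v_1 ∈ ker((A - I)^2) \ ker(A - I), then set v_{i+1} = (A - I) v_i.

One such chain is v_1 = [[5, 3, 1, 0, 1]]^T, v_2 = [[1, 0, 0, 1, 0]]^T. Check: (A - I) v_2 = [[0, 0, 0, 0, 0]]^T = 0.

v_1 = [[5, 3, 1, 0, 1]]^T, v_2 = [[1, 0, 0, 1, 0]]^T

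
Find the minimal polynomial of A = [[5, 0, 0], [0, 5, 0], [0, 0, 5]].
The characteristic polynomial factors as (x - 5)^3. The minimal polynomial is ∏(x - λ)^{k_λ} where k_λ is the size of the largest Jordan block at λ.

For λ = 5: rank(A - 5I) = 0, and the largest Jordan block has size 1 (the smallest k with rank((A - 5I)^k) = rank((A - 5I)^(k+1))).

So m_A(x) = x - 5.

m_A(x) = x - 5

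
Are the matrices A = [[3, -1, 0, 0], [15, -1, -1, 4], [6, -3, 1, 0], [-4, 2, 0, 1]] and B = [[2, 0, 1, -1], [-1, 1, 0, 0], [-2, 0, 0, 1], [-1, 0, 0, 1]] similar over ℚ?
Yes.

Two matrices over a field are similar if and only if they have the same invariant factors.

Both A and B have characteristic polynomial (x - 1)^4 and minimal polynomial (x - 1)^3. Computing further, both have invariant factors x - 1, (x - 1)^3. Hence A and B are similar.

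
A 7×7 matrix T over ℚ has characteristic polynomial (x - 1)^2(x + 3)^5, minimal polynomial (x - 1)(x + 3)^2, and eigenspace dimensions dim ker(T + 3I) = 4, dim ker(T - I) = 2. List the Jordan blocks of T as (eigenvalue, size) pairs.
Jordan blocks: (-3, 2), (-3, 1), (-3, 1), (-3, 1), (1, 1), (1, 1)

λ = -3: algebraic multiplicity 5 (exponent in χ_T), largest block size 2 (exponent in m_T), 4 blocks (geometric multiplicity). These force block sizes [2, 1, 1, 1].
λ = 1: algebraic multiplicity 2 (exponent in χ_T), largest block size 1 (exponent in m_T), 2 blocks (geometric multiplicity). These force block sizes [1, 1].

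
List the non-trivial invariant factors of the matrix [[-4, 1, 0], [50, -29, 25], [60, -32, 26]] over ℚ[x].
(x - 1)(x + 4)^2

The Jordan structure of A has elementary divisors (x + 4)^2, (x - 1). Arranging the block sizes at each eigenvalue in decreasing order and taking row products gives the invariant factors.

Invariant factors (smallest first, each dividing the next): (x - 1)(x + 4)^2.

Check: the last factor (x - 1)(x + 4)^2 is the minimal polynomial, and the product (x - 1)(x + 4)^2 is the characteristic polynomial.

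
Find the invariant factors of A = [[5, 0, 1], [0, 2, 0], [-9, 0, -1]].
x - 2, (x - 2)^2

The Jordan structure of A has elementary divisors (x - 2)^2, (x - 2). Arranging the block sizes at each eigenvalue in decreasing order and taking row products gives the invariant factors.

Invariant factors (smallest first, each dividing the next): x - 2, (x - 2)^2.

Check: the last factor (x - 2)^2 is the minimal polynomial, and the product (x - 2)^3 is the characteristic polynomial.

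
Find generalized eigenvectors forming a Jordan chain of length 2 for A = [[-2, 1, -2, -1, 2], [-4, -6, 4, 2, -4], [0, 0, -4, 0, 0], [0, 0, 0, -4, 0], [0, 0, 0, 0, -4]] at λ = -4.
v_1 = [[-1, 1, 1, 0, 1]]^T, v_2 = [[-1, 2, 0, 0, 0]]^T

We seek v_1 ∈ ker((A + 4I)^2) \ ker(A + 4I), then set v_{i+1} = (A + 4I) v_i.

One such chain is v_1 = [[-1, 1, 1, 0, 1]]^T, v_2 = [[-1, 2, 0, 0, 0]]^T. Check: (A + 4I) v_2 = [[0, 0, 0, 0, 0]]^T = 0.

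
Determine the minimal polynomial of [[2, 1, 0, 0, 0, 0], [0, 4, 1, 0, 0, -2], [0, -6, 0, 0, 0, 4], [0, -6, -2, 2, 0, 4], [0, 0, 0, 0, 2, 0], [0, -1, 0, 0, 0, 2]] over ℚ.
The characteristic polynomial factors as (x - 2)^6. The minimal polynomial is ∏(x - λ)^{k_λ} where k_λ is the size of the largest Jordan block at λ.

For λ = 2: rank(A - 2I) = 2, and the largest Jordan block has size 3 (the smallest k with rank((A - 2I)^k) = rank((A - 2I)^(k+1))).

So m_A(x) = (x - 2)^3.

m_A(x) = (x - 2)^3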